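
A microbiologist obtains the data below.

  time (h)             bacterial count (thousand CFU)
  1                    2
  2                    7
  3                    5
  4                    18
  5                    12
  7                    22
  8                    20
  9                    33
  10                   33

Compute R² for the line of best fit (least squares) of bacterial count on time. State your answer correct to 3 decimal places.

0.893

n = 9, Σx = 49, Σy = 152, Σxy = 1104, Σx² = 349, Σy² = 3608
Sxx = Σx² − (Σx)²/n = 349 − 266.777778 = 82.222222
Sxy = Σxy − (Σx)(Σy)/n = 1104 − 827.555556 = 276.444444
Syy = Σy² − (Σy)²/n = 3608 − 2567.111111 = 1040.888889
R² = Sxy²/(Sxx·Syy) = (276.444444)²/(82.222222·1040.888889) = 0.892940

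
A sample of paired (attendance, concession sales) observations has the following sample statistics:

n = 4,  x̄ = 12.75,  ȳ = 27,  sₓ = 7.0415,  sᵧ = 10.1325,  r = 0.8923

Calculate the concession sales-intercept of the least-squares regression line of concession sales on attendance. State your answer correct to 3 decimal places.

10.629

b = r · sᵧ/sₓ = 0.8923 · 10.1325/7.0415 = 1.283992
a = ȳ − b·x̄ = 27 − 1.283992·12.75 = 10.629102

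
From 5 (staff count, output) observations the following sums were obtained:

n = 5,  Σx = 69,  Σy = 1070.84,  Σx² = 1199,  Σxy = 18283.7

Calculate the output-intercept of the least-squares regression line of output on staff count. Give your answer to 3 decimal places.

18.121

Sxx = Σx² − (Σx)²/n = 1199 − 952.2 = 246.8
Sxy = Σxy − (Σx)(Σy)/n = 18283.7 − 14777.592 = 3506.108
b = Sxy/Sxx = 3506.108/246.8 = 14.206272
a = ȳ − b·x̄ = 214.168 − 14.206272·13.8 = 18.121442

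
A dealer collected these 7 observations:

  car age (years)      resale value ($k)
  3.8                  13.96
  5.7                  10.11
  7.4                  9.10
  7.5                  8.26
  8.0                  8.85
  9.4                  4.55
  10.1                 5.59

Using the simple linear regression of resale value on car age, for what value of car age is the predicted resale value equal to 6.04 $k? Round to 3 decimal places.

n = 7, Σx = 51.9, Σy = 60.42, Σxy = 409.994, Σx² = 412.31
Sxx = Σx² − (Σx)²/n = 412.31 − 384.801429 = 27.508571
Sxy = Σxy − (Σx)(Σy)/n = 409.994 − 447.971143 = -37.977143
b = Sxy/Sxx = -37.977143/27.508571 = -1.380557
a = ȳ − b·x̄ = 8.631429 − (-1.380557)·7.414286 = 18.867270
Set a + b·x = 6.04: x = (6.04 − 18.867270) / (-1.380557) = 9.291375

9.291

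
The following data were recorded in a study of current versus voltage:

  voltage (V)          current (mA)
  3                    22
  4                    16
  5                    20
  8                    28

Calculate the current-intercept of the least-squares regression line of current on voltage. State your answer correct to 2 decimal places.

n = 4, Σx = 20, Σy = 86, Σxy = 454, Σx² = 114
Sxx = Σx² − (Σx)²/n = 114 − 100 = 14
Sxy = Σxy − (Σx)(Σy)/n = 454 − 430 = 24
b = Sxy/Sxx = 24/14 = 1.714286
a = ȳ − b·x̄ = 21.5 − 1.714286·5 = 12.928571

12.93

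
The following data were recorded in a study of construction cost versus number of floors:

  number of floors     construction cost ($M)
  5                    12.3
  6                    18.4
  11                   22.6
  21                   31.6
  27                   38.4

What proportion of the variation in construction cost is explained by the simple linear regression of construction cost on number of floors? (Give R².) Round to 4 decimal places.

n = 5, Σx = 70, Σy = 123.3, Σxy = 2120.9, Σx² = 1352, Σy² = 3473.73
Sxx = Σx² − (Σx)²/n = 1352 − 980 = 372
Sxy = Σxy − (Σx)(Σy)/n = 2120.9 − 1726.2 = 394.7
Syy = Σy² − (Σy)²/n = 3473.73 − 3040.578 = 433.152
R² = Sxy²/(Sxx·Syy) = (394.7)²/(372·433.152) = 0.966832

0.9668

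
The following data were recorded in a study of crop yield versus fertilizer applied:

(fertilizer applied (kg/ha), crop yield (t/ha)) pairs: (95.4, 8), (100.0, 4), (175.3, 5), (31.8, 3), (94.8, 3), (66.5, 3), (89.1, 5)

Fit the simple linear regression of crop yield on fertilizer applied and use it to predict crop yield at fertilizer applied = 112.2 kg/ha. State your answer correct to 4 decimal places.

n = 7, Σx = 652.9, Σy = 31, Σxy = 3064.5, Σx² = 72190.59
Sxx = Σx² − (Σx)²/n = 72190.59 − 60896.915714 = 11293.674286
Sxy = Σxy − (Σx)(Σy)/n = 3064.5 − 2891.414286 = 173.085714
b = Sxy/Sxx = 173.085714/11293.674286 = 0.015326
a = ȳ − b·x̄ = 4.428571 − 0.015326·93.271429 = 2.999103
ŷ(112.2) = a + b·112.2 = 2.999103 + 0.015326·112.2 = 4.718669

4.7187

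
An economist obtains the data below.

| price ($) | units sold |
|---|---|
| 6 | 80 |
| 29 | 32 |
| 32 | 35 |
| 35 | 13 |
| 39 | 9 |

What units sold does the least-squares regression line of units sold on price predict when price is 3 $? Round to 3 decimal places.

n = 5, Σx = 141, Σy = 169, Σxy = 3334, Σx² = 4647
Sxx = Σx² − (Σx)²/n = 4647 − 3976.2 = 670.8
Sxy = Σxy − (Σx)(Σy)/n = 3334 − 4765.8 = -1431.8
b = Sxy/Sxx = -1431.8/670.8 = -2.134466
a = ȳ − b·x̄ = 33.8 − (-2.134466)·28.2 = 93.991950
ŷ(3) = a + b·3 = 93.991950 + (-2.134466)·3 = 87.588551

87.589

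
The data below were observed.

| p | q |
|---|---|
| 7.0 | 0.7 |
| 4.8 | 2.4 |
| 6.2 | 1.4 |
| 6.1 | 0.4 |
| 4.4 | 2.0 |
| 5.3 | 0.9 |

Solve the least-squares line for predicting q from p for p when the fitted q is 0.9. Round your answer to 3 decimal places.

6.302

n = 6, Σx = 33.8, Σy = 7.8, Σxy = 41.11, Σx² = 195.14
Sxx = Σx² − (Σx)²/n = 195.14 − 190.406667 = 4.733333
Sxy = Σxy − (Σx)(Σy)/n = 41.11 − 43.94 = -2.83
b = Sxy/Sxx = -2.83/4.733333 = -0.597887
a = ȳ − b·x̄ = 1.3 − (-0.597887)·5.633333 = 4.668099
Set a + b·x = 0.9: x = (0.9 − 4.668099) / (-0.597887) = 6.302356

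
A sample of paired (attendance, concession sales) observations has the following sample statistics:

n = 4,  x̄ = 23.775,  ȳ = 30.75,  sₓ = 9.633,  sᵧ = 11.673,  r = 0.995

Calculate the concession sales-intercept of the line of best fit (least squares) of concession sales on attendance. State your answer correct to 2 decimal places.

b = r · sᵧ/sₓ = 0.995 · 11.673/9.633 = 1.205713
a = ȳ − b·x̄ = 30.75 − 1.205713·23.775 = 2.084169

2.08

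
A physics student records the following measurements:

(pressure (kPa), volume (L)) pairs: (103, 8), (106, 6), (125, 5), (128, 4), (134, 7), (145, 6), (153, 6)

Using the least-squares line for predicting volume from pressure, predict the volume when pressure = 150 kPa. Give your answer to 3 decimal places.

5.558

n = 7, Σx = 894, Σy = 42, Σxy = 5323, Σx² = 116244
Sxx = Σx² − (Σx)²/n = 116244 − 114176.571429 = 2067.428571
Sxy = Σxy − (Σx)(Σy)/n = 5323 − 5364 = -41
b = Sxy/Sxx = -41/2067.428571 = -0.019831
a = ȳ − b·x̄ = 6 − (-0.019831)·127.714286 = 8.532753
ŷ(150) = a + b·150 = 8.532753 + (-0.019831)·150 = 5.558043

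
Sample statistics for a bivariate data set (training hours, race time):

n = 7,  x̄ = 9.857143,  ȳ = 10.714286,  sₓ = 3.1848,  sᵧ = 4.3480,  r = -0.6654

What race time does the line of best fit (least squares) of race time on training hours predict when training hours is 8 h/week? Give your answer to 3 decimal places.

12.401

b = r · sᵧ/sₓ = -0.6654 · 4.348/3.1848 = -0.908427
a = ȳ − b·x̄ = 10.714286 − (-0.908427)·9.857143 = 19.668784
ŷ(8) = a + b·8 = 19.668784 + (-0.908427)·8 = 12.401365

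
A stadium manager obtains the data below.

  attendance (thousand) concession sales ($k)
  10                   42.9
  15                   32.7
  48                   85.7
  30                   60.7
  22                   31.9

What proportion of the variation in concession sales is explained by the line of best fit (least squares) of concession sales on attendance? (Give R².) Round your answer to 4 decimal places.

n = 5, Σx = 125, Σy = 253.9, Σxy = 7555.9, Σx² = 4013, Σy² = 14956.29
Sxx = Σx² − (Σx)²/n = 4013 − 3125 = 888
Sxy = Σxy − (Σx)(Σy)/n = 7555.9 − 6347.5 = 1208.4
Syy = Σy² − (Σy)²/n = 14956.29 − 12893.042 = 2063.248
R² = Sxy²/(Sxx·Syy) = (1208.4)²/(888·2063.248) = 0.796998

0.7970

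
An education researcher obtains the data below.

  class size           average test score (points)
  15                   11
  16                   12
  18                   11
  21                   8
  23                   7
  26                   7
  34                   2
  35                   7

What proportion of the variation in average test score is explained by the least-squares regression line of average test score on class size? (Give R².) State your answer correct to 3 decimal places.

0.731

n = 8, Σx = 188, Σy = 65, Σxy = 1379, Σx² = 4832, Σy² = 601
Sxx = Σx² − (Σx)²/n = 4832 − 4418 = 414
Sxy = Σxy − (Σx)(Σy)/n = 1379 − 1527.5 = -148.5
Syy = Σy² − (Σy)²/n = 601 − 528.125 = 72.875
R² = Sxy²/(Sxx·Syy) = (-148.5)²/(414·72.875) = 0.730927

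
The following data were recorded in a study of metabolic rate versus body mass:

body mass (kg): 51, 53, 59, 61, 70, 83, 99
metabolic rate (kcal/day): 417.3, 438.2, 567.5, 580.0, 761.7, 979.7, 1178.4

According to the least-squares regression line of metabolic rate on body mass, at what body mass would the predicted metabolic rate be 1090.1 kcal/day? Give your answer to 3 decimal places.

n = 7, Σx = 476, Σy = 4922.8, Σxy = 364665.1, Σx² = 34202
Sxx = Σx² − (Σx)²/n = 34202 − 32368 = 1834
Sxy = Σxy − (Σx)(Σy)/n = 364665.1 − 334750.4 = 29914.7
b = Sxy/Sxx = 29914.7/1834 = 16.311178
a = ȳ − b·x̄ = 703.257143 − 16.311178·68 = -405.902944
Set a + b·x = 1090.1: x = (1090.1 − (-405.902944)) / 16.311178 = 91.716427

91.716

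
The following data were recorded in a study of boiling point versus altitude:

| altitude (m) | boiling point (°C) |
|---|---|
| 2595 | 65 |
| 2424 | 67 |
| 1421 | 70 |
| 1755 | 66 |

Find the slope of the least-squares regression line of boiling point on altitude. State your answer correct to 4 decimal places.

n = 4, Σx = 8195, Σy = 268, Σxy = 546383, Σx² = 17709067
Sxx = Σx² − (Σx)²/n = 17709067 − 16789506.25 = 919560.75
Sxy = Σxy − (Σx)(Σy)/n = 546383 − 549065 = -2682
b = Sxy/Sxx = -2682/919560.75 = -0.002917

-0.0029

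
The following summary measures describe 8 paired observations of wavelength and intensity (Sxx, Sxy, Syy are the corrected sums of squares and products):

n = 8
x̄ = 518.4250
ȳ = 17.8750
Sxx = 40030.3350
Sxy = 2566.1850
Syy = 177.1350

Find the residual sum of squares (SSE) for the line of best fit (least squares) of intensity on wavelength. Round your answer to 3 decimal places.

12.627

b = Sxy/Sxx = 2566.185/40030.335 = 0.064106
SSE = Syy − b·Sxy = 177.135 − 0.064106·2566.185 = 12.627122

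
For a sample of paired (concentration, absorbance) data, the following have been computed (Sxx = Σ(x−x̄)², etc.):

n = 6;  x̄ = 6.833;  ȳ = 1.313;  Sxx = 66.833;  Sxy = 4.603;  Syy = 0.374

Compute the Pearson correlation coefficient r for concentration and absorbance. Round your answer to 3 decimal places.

0.921

r = Sxy/√(Sxx·Syy) = 4.603/√(24.995542) = 4.603/4.999554 = 0.920682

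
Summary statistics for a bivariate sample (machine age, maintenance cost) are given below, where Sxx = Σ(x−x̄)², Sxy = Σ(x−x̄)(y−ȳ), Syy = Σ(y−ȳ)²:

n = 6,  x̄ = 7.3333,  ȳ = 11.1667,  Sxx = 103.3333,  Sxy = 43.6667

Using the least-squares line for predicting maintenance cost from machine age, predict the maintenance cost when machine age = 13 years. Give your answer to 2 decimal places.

b = Sxy/Sxx = 43.6667/103.3333 = 0.422581
a = ȳ − b·x̄ = 11.1667 − 0.422581·7.3333 = 8.067786
ŷ(13) = a + b·13 = 8.067786 + 0.422581·13 = 13.561340

13.56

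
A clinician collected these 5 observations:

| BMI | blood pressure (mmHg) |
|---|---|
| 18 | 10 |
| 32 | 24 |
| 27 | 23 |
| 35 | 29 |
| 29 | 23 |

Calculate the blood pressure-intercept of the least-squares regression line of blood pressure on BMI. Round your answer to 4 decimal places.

n = 5, Σx = 141, Σy = 109, Σxy = 3251, Σx² = 4143
Sxx = Σx² − (Σx)²/n = 4143 − 3976.2 = 166.8
Sxy = Σxy − (Σx)(Σy)/n = 3251 − 3073.8 = 177.2
b = Sxy/Sxx = 177.2/166.8 = 1.062350
a = ȳ − b·x̄ = 21.8 − 1.062350·28.2 = -8.158273

-8.1583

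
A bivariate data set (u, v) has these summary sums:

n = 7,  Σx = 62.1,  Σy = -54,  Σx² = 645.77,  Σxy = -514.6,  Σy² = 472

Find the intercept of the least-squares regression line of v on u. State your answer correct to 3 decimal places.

Sxx = Σx² − (Σx)²/n = 645.77 − 550.915714 = 94.854286
Sxy = Σxy − (Σx)(Σy)/n = -514.6 − (-479.057143) = -35.542857
b = Sxy/Sxx = -35.542857/94.854286 = -0.374710
a = ȳ − b·x̄ = -7.714286 − (-0.374710)·8.871429 = -4.390072

-4.390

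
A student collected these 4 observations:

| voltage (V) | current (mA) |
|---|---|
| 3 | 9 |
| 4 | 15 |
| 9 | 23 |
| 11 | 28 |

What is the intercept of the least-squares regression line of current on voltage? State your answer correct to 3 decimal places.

4.307

n = 4, Σx = 27, Σy = 75, Σxy = 602, Σx² = 227
Sxx = Σx² − (Σx)²/n = 227 − 182.25 = 44.75
Sxy = Σxy − (Σx)(Σy)/n = 602 − 506.25 = 95.75
b = Sxy/Sxx = 95.75/44.75 = 2.139665
a = ȳ − b·x̄ = 18.75 − 2.139665·6.75 = 4.307263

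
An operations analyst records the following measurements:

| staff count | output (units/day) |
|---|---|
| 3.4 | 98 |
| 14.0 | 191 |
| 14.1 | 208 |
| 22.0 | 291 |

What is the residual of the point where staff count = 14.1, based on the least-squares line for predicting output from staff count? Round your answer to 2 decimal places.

n = 4, Σx = 53.5, Σy = 788, Σxy = 12342, Σx² = 890.37
Sxx = Σx² − (Σx)²/n = 890.37 − 715.5625 = 174.8075
Sxy = Σxy − (Σx)(Σy)/n = 12342 − 10539.5 = 1802.5
b = Sxy/Sxx = 1802.5/174.8075 = 10.311342
a = ȳ − b·x̄ = 197 − 10.311342·13.375 = 59.085794
ŷ(14.1) = 59.085794 + 10.311342·14.1 = 204.475723
residual = y − ŷ = 208 − 204.475723 = 3.524277

3.52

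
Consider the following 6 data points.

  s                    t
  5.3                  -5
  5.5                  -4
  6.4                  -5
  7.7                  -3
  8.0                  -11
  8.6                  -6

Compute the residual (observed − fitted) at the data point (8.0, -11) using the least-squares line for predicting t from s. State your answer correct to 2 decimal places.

n = 6, Σx = 41.5, Σy = -34, Σxy = -243.2, Σx² = 296.55
Sxx = Σx² − (Σx)²/n = 296.55 − 287.041667 = 9.508333
Sxy = Σxy − (Σx)(Σy)/n = -243.2 − (-235.166667) = -8.033333
b = Sxy/Sxx = -8.033333/9.508333 = -0.844873
a = ȳ − b·x̄ = -5.666667 − (-0.844873)·6.916667 = 0.177038
ŷ(8.0) = 0.177038 + (-0.844873)·8 = -6.581946
residual = y − ŷ = -11 − (-6.581946) = -4.418054

-4.42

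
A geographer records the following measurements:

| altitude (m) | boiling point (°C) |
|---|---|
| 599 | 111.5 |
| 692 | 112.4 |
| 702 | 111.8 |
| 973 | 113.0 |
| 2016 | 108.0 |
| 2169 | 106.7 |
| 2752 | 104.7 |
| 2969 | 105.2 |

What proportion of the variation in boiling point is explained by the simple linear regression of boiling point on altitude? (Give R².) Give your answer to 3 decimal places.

0.934

n = 8, Σx = 12872, Σy = 873.3, Σxy = 1382635.4, Σx² = 27434480, Σy² = 95412.27
Sxx = Σx² − (Σx)²/n = 27434480 − 20711048 = 6723432
Sxy = Σxy − (Σx)(Σy)/n = 1382635.4 − 1405139.7 = -22504.3
Syy = Σy² − (Σy)²/n = 95412.27 − 95331.61125 = 80.65875
R² = Sxy²/(Sxx·Syy) = (-22504.3)²/(6723432·80.65875) = 0.933874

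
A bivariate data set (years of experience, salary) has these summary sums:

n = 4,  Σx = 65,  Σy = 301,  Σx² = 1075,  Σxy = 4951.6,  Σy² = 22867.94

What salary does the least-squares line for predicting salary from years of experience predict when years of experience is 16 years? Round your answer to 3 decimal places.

Sxx = Σx² − (Σx)²/n = 1075 − 1056.25 = 18.75
Sxy = Σxy − (Σx)(Σy)/n = 4951.6 − 4891.25 = 60.35
b = Sxy/Sxx = 60.35/18.75 = 3.218667
a = ȳ − b·x̄ = 75.25 − 3.218667·16.25 = 22.946667
ŷ(16) = a + b·16 = 22.946667 + 3.218667·16 = 74.445333

74.445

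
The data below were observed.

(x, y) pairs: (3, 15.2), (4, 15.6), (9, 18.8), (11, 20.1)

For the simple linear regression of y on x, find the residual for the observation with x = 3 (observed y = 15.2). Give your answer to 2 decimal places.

n = 4, Σx = 27, Σy = 69.7, Σxy = 498.3, Σx² = 227
Sxx = Σx² − (Σx)²/n = 227 − 182.25 = 44.75
Sxy = Σxy − (Σx)(Σy)/n = 498.3 − 470.475 = 27.825
b = Sxy/Sxx = 27.825/44.75 = 0.621788
a = ȳ − b·x̄ = 17.425 − 0.621788·6.75 = 13.227933
ŷ(3) = 13.227933 + 0.621788·3 = 15.093296
residual = y − ŷ = 15.2 − 15.093296 = 0.106704

0.11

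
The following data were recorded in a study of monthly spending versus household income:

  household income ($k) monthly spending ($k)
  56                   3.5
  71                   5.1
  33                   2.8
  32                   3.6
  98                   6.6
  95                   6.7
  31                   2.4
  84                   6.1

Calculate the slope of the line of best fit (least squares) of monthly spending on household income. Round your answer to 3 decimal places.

0.059

n = 8, Σx = 500, Σy = 36.8, Σxy = 2635.8, Σx² = 36936
Sxx = Σx² − (Σx)²/n = 36936 − 31250 = 5686
Sxy = Σxy − (Σx)(Σy)/n = 2635.8 − 2300 = 335.8
b = Sxy/Sxx = 335.8/5686 = 0.059057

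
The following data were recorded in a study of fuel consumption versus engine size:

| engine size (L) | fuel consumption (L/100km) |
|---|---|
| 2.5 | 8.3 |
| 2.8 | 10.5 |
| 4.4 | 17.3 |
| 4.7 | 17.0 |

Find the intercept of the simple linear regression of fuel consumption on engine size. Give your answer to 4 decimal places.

-1.3293

n = 4, Σx = 14.4, Σy = 53.1, Σxy = 206.17, Σx² = 55.54
Sxx = Σx² − (Σx)²/n = 55.54 − 51.84 = 3.7
Sxy = Σxy − (Σx)(Σy)/n = 206.17 − 191.16 = 15.01
b = Sxy/Sxx = 15.01/3.7 = 4.056757
a = ȳ − b·x̄ = 13.275 − 4.056757·3.6 = -1.329324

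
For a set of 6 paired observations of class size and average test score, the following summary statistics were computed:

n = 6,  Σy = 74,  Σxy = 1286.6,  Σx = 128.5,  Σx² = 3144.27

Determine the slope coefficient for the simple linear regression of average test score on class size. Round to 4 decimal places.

Sxx = Σx² − (Σx)²/n = 3144.27 − 2752.041667 = 392.228333
Sxy = Σxy − (Σx)(Σy)/n = 1286.6 − 1584.833333 = -298.233333
b = Sxy/Sxx = -298.233333/392.228333 = -0.760356

-0.7604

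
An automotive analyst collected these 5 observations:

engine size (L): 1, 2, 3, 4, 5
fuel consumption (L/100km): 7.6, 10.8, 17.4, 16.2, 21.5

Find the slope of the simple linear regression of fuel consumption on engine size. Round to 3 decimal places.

3.320

n = 5, Σx = 15, Σy = 73.5, Σxy = 253.7, Σx² = 55
Sxx = Σx² − (Σx)²/n = 55 − 45 = 10
Sxy = Σxy − (Σx)(Σy)/n = 253.7 − 220.5 = 33.2
b = Sxy/Sxx = 33.2/10 = 3.32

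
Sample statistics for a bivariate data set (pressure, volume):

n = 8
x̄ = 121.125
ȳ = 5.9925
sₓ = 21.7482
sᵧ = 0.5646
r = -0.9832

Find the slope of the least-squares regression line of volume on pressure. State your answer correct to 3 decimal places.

b = r · sᵧ/sₓ = -0.9832 · 0.5646/21.7482 = -0.025525

-0.026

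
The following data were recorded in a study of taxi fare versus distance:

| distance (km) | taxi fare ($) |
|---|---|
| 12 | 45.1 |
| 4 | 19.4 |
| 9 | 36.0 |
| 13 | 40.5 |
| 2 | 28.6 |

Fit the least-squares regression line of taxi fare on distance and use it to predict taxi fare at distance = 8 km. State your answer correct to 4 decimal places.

33.9200

n = 5, Σx = 40, Σy = 169.6, Σxy = 1526.5, Σx² = 414
Sxx = Σx² − (Σx)²/n = 414 − 320 = 94
Sxy = Σxy − (Σx)(Σy)/n = 1526.5 − 1356.8 = 169.7
b = Sxy/Sxx = 169.7/94 = 1.805319
a = ȳ − b·x̄ = 33.92 − 1.805319·8 = 19.477447
ŷ(8) = a + b·8 = 19.477447 + 1.805319·8 = 33.92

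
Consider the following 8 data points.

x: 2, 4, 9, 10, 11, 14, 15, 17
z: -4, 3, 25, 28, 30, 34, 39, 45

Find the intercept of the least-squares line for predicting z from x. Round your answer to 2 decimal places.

n = 8, Σx = 82, Σy = 200, Σxy = 2665, Σx² = 1032
Sxx = Σx² − (Σx)²/n = 1032 − 840.5 = 191.5
Sxy = Σxy − (Σx)(Σy)/n = 2665 − 2050 = 615
b = Sxy/Sxx = 615/191.5 = 3.211488
a = ȳ − b·x̄ = 25 − 3.211488·10.25 = -7.917755

-7.92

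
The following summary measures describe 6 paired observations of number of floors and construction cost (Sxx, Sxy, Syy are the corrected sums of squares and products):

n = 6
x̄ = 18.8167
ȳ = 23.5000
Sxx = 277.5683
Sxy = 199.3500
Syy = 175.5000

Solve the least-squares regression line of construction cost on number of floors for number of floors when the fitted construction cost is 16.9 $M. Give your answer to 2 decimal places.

9.63

b = Sxy/Sxx = 199.35/277.5683 = 0.718202
a = ȳ − b·x̄ = 23.5 − 0.718202·18.8167 = 9.985816
Set a + b·x = 16.9: x = (16.9 − 9.985816) / 0.718202 = 9.627080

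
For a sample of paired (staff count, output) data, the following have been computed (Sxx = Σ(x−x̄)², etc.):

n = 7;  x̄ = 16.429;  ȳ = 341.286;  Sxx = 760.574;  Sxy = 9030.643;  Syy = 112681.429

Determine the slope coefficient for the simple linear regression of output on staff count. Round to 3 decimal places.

11.873

b = Sxy/Sxx = 9030.643/760.574 = 11.873457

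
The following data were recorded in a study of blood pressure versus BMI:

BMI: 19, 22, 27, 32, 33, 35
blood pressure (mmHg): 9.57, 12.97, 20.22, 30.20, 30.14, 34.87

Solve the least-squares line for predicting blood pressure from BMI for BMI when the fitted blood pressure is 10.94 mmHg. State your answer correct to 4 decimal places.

n = 6, Σx = 168, Σy = 137.97, Σxy = 4194.58, Σx² = 4912
Sxx = Σx² − (Σx)²/n = 4912 − 4704 = 208
Sxy = Σxy − (Σx)(Σy)/n = 4194.58 − 3863.16 = 331.42
b = Sxy/Sxx = 331.42/208 = 1.593365
a = ȳ − b·x̄ = 22.995 − 1.593365·28 = -21.619231
Set a + b·x = 10.94: x = (10.94 − (-21.619231)) / 1.593365 = 20.434253

20.4343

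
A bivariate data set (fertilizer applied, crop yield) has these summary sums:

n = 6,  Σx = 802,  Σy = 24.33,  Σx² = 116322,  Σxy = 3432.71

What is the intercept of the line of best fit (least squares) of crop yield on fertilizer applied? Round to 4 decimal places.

1.4084

Sxx = Σx² − (Σx)²/n = 116322 − 107200.666667 = 9121.333333
Sxy = Σxy − (Σx)(Σy)/n = 3432.71 − 3252.11 = 180.6
b = Sxy/Sxx = 180.6/9121.333333 = 0.019800
a = ȳ − b·x̄ = 4.055 − 0.019800·133.666667 = 1.408435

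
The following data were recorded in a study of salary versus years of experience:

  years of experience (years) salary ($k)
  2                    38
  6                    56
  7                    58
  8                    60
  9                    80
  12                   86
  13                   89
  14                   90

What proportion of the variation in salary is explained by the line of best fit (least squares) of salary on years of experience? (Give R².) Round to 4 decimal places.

0.9416

n = 8, Σx = 71, Σy = 557, Σxy = 5467, Σx² = 743, Σy² = 41361
Sxx = Σx² − (Σx)²/n = 743 − 630.125 = 112.875
Sxy = Σxy − (Σx)(Σy)/n = 5467 − 4943.375 = 523.625
Syy = Σy² − (Σy)²/n = 41361 − 38781.125 = 2579.875
R² = Sxy²/(Sxx·Syy) = (523.625)²/(112.875·2579.875) = 0.941552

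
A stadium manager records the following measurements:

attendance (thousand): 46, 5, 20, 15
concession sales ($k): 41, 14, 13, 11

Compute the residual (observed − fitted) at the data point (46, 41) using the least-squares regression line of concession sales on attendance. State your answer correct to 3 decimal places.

3.015

n = 4, Σx = 86, Σy = 79, Σxy = 2381, Σx² = 2766
Sxx = Σx² − (Σx)²/n = 2766 − 1849 = 917
Sxy = Σxy − (Σx)(Σy)/n = 2381 − 1698.5 = 682.5
b = Sxy/Sxx = 682.5/917 = 0.744275
a = ȳ − b·x̄ = 19.75 − 0.744275·21.5 = 3.748092
ŷ(46) = 3.748092 + 0.744275·46 = 37.984733
residual = y − ŷ = 41 − 37.984733 = 3.015267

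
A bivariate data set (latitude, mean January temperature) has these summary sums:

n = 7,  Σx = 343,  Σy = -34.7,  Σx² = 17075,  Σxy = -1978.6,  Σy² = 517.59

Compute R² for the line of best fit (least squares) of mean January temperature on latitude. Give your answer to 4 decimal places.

0.8363

Sxx = Σx² − (Σx)²/n = 17075 − 16807 = 268
Sxy = Σxy − (Σx)(Σy)/n = -1978.6 − (-1700.3) = -278.3
Syy = Σy² − (Σy)²/n = 517.59 − 172.012857 = 345.577143
R² = Sxy²/(Sxx·Syy) = (-278.3)²/(268·345.577143) = 0.836270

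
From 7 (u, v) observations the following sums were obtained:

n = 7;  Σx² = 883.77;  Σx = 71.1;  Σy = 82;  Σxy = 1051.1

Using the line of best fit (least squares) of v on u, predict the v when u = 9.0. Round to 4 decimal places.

10.1517

Sxx = Σx² − (Σx)²/n = 883.77 − 722.172857 = 161.597143
Sxy = Σxy − (Σx)(Σy)/n = 1051.1 − 832.885714 = 218.214286
b = Sxy/Sxx = 218.214286/161.597143 = 1.350360
a = ȳ − b·x̄ = 11.714286 − 1.350360·10.157143 = -2.001512
ŷ(9.0) = a + b·9.0 = -2.001512 + 1.350360·9 = 10.151727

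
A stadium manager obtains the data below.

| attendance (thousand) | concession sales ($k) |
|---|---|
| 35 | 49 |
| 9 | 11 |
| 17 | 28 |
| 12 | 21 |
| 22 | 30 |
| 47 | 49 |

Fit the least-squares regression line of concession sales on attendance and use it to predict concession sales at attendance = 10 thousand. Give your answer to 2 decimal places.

n = 6, Σx = 142, Σy = 188, Σxy = 5505, Σx² = 4432
Sxx = Σx² − (Σx)²/n = 4432 − 3360.666667 = 1071.333333
Sxy = Σxy − (Σx)(Σy)/n = 5505 − 4449.333333 = 1055.666667
b = Sxy/Sxx = 1055.666667/1071.333333 = 0.985376
a = ȳ − b·x̄ = 31.333333 − 0.985376·23.666667 = 8.012757
ŷ(10) = a + b·10 = 8.012757 + 0.985376·10 = 17.866521

17.87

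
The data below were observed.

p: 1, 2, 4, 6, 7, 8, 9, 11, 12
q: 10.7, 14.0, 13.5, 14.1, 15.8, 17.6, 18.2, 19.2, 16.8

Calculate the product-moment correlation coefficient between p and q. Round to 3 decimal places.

0.882

n = 9, Σx = 60, Σy = 139.9, Σxy = 1005.3, Σx² = 516, Σy² = 2233.07
Sxx = Σx² − (Σx)²/n = 516 − 400 = 116
Sxy = Σxy − (Σx)(Σy)/n = 1005.3 − 932.666667 = 72.633333
Syy = Σy² − (Σy)²/n = 2233.07 − 2174.667778 = 58.402222
r = Sxy/√(Sxx·Syy) = 72.633333/√(6774.657778) = 72.633333/82.308309 = 0.882454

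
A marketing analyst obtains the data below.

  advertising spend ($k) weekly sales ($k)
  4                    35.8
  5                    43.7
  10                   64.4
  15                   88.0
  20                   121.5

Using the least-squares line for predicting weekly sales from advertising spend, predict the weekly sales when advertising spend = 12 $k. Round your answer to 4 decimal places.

76.8440

n = 5, Σx = 54, Σy = 353.4, Σxy = 4755.7, Σx² = 766
Sxx = Σx² − (Σx)²/n = 766 − 583.2 = 182.8
Sxy = Σxy − (Σx)(Σy)/n = 4755.7 − 3816.72 = 938.98
b = Sxy/Sxx = 938.98/182.8 = 5.136652
a = ȳ − b·x̄ = 70.68 − 5.136652·10.8 = 15.204158
ŷ(12) = a + b·12 = 15.204158 + 5.136652·12 = 76.843982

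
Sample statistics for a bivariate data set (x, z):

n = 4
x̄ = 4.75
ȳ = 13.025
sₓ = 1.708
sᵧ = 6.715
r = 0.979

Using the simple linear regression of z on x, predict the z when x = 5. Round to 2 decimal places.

b = r · sᵧ/sₓ = 0.979 · 6.715/1.708 = 3.848937
a = ȳ − b·x̄ = 13.025 − 3.848937·4.75 = -5.257452
ŷ(5) = a + b·5 = -5.257452 + 3.848937·5 = 13.987234

13.99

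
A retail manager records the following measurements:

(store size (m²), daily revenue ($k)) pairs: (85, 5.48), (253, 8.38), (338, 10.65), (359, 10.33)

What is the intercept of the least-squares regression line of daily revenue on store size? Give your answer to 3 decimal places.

3.823

n = 4, Σx = 1035, Σy = 34.84, Σxy = 9894.11, Σx² = 314359
Sxx = Σx² − (Σx)²/n = 314359 − 267806.25 = 46552.75
Sxy = Σxy − (Σx)(Σy)/n = 9894.11 − 9014.85 = 879.26
b = Sxy/Sxx = 879.26/46552.75 = 0.018887
a = ȳ − b·x̄ = 8.71 − 0.018887·258.75 = 3.822888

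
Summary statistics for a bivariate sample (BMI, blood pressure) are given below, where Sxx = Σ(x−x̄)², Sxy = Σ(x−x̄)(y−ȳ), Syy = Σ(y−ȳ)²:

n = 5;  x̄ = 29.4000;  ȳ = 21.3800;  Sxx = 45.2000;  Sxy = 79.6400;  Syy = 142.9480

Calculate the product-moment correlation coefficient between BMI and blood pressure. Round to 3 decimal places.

r = Sxy/√(Sxx·Syy) = 79.64/√(6461.2496) = 79.64/80.381898 = 0.990770

0.991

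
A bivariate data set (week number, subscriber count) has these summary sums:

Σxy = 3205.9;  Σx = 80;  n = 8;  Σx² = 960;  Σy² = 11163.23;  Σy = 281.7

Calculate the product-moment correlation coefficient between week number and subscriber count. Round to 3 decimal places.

Sxx = Σx² − (Σx)²/n = 960 − 800 = 160
Sxy = Σxy − (Σx)(Σy)/n = 3205.9 − 2817 = 388.9
Syy = Σy² − (Σy)²/n = 11163.23 − 9919.36125 = 1243.86875
r = Sxy/√(Sxx·Syy) = 388.9/√(199019) = 388.9/446.115456 = 0.871747

0.872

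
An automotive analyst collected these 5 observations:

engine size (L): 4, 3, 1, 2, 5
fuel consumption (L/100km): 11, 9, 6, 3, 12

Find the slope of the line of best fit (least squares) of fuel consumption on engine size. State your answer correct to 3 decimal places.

2.000

n = 5, Σx = 15, Σy = 41, Σxy = 143, Σx² = 55
Sxx = Σx² − (Σx)²/n = 55 − 45 = 10
Sxy = Σxy − (Σx)(Σy)/n = 143 − 123 = 20
b = Sxy/Sxx = 20/10 = 2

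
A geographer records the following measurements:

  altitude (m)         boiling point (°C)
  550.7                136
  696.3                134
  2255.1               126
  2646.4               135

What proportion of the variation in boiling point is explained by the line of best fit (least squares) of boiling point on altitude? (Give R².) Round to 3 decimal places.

0.203

n = 4, Σx = 6148.5, Σy = 531, Σxy = 809606, Σx² = 12877013.15, Σy² = 70553
Sxx = Σx² − (Σx)²/n = 12877013.15 − 9451013.0625 = 3426000.0875
Sxy = Σxy − (Σx)(Σy)/n = 809606 − 816213.375 = -6607.375
Syy = Σy² − (Σy)²/n = 70553 − 70490.25 = 62.75
R² = Sxy²/(Sxx·Syy) = (-6607.375)²/(3426000.0875·62.75) = 0.203075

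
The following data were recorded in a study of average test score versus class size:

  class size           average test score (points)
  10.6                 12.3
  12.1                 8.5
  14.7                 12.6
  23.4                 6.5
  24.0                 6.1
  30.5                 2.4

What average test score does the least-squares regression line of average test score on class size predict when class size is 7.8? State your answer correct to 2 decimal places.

13.17

n = 6, Σx = 115.3, Σy = 48.4, Σxy = 790.15, Σx² = 2528.67
Sxx = Σx² − (Σx)²/n = 2528.67 − 2215.681667 = 312.988333
Sxy = Σxy − (Σx)(Σy)/n = 790.15 − 930.086667 = -139.936667
b = Sxy/Sxx = -139.936667/312.988333 = -0.447099
a = ȳ − b·x̄ = 8.066667 − (-0.447099)·19.216667 = 16.658413
ŷ(7.8) = a + b·7.8 = 16.658413 + (-0.447099)·7.8 = 13.171043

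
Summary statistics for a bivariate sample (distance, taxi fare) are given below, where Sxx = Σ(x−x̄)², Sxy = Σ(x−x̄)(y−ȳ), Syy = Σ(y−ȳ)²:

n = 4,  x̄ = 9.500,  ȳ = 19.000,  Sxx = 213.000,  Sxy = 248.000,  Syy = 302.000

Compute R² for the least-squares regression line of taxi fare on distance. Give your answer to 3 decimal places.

0.956

R² = Sxy²/(Sxx·Syy) = (248)²/(213·302) = 0.956130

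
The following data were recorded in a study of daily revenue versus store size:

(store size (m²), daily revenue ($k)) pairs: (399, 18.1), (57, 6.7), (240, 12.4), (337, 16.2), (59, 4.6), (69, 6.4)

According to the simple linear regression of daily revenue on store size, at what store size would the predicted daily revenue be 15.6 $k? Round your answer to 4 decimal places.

n = 6, Σx = 1161, Σy = 64.4, Σxy = 16752.2, Σx² = 341861
Sxx = Σx² − (Σx)²/n = 341861 − 224653.5 = 117207.5
Sxy = Σxy − (Σx)(Σy)/n = 16752.2 − 12461.4 = 4290.8
b = Sxy/Sxx = 4290.8/117207.5 = 0.036609
a = ȳ − b·x̄ = 10.733333 − 0.036609·193.5 = 3.649573
Set a + b·x = 15.6: x = (15.6 − 3.649573) / 0.036609 = 326.437875

326.4379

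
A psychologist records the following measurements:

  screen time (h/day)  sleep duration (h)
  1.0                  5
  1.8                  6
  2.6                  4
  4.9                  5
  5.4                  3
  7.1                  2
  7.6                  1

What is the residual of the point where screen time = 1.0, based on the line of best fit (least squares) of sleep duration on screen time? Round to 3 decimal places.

n = 7, Σx = 30.4, Σy = 26, Σxy = 88.7, Σx² = 172.34
Sxx = Σx² − (Σx)²/n = 172.34 − 132.022857 = 40.317143
Sxy = Σxy − (Σx)(Σy)/n = 88.7 − 112.914286 = -24.214286
b = Sxy/Sxx = -24.214286/40.317143 = -0.600595
a = ȳ − b·x̄ = 3.714286 − (-0.600595)·4.342857 = 6.322585
ŷ(1.0) = 6.322585 + (-0.600595)·1 = 5.721990
residual = y − ŷ = 5 − 5.721990 = -0.721990

-0.722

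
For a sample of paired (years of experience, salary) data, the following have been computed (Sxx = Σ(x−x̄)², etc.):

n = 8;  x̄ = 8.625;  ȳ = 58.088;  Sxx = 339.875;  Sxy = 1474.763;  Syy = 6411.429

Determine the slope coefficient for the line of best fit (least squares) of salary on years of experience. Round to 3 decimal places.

b = Sxy/Sxx = 1474.763/339.875 = 4.339134

4.339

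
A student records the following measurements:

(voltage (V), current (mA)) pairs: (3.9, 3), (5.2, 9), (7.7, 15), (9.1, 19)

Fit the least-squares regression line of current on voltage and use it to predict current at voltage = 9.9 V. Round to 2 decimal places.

21.59

n = 4, Σx = 25.9, Σy = 46, Σxy = 346.9, Σx² = 184.35
Sxx = Σx² − (Σx)²/n = 184.35 − 167.7025 = 16.6475
Sxy = Σxy − (Σx)(Σy)/n = 346.9 − 297.85 = 49.05
b = Sxy/Sxx = 49.05/16.6475 = 2.946388
a = ȳ − b·x̄ = 11.5 − 2.946388·6.475 = -7.577865
ŷ(9.9) = a + b·9.9 = -7.577865 + 2.946388·9.9 = 21.591380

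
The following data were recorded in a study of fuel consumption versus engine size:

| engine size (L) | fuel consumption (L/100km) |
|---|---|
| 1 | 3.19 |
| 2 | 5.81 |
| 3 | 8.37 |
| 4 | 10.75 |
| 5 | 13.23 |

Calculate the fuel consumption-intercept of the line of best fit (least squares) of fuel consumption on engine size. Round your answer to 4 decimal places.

0.7640

n = 5, Σx = 15, Σy = 41.35, Σxy = 149.07, Σx² = 55
Sxx = Σx² − (Σx)²/n = 55 − 45 = 10
Sxy = Σxy − (Σx)(Σy)/n = 149.07 − 124.05 = 25.02
b = Sxy/Sxx = 25.02/10 = 2.502
a = ȳ − b·x̄ = 8.27 − 2.502·3 = 0.764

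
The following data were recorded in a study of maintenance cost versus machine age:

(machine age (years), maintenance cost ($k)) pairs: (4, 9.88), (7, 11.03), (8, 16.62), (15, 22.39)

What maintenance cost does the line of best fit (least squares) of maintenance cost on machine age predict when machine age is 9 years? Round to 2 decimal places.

15.57

n = 4, Σx = 34, Σy = 59.92, Σxy = 585.54, Σx² = 354
Sxx = Σx² − (Σx)²/n = 354 − 289 = 65
Sxy = Σxy − (Σx)(Σy)/n = 585.54 − 509.32 = 76.22
b = Sxy/Sxx = 76.22/65 = 1.172615
a = ȳ − b·x̄ = 14.98 − 1.172615·8.5 = 5.012769
ŷ(9) = a + b·9 = 5.012769 + 1.172615·9 = 15.566308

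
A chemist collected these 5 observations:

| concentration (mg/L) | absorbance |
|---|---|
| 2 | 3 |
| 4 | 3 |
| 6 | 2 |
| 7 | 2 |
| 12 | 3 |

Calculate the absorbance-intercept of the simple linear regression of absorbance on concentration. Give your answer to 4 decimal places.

2.6655

n = 5, Σx = 31, Σy = 13, Σxy = 80, Σx² = 249
Sxx = Σx² − (Σx)²/n = 249 − 192.2 = 56.8
Sxy = Σxy − (Σx)(Σy)/n = 80 − 80.6 = -0.6
b = Sxy/Sxx = -0.6/56.8 = -0.010563
a = ȳ − b·x̄ = 2.6 − (-0.010563)·6.2 = 2.665493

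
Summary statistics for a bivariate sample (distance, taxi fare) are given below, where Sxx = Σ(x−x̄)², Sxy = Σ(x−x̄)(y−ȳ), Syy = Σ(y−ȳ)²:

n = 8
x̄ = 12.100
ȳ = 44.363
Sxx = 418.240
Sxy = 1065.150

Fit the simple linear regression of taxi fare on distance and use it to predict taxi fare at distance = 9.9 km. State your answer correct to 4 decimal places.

38.7602

b = Sxy/Sxx = 1065.15/418.24 = 2.546743
a = ȳ − b·x̄ = 44.363 − 2.546743·12.1 = 13.547404
ŷ(9.9) = a + b·9.9 = 13.547404 + 2.546743·9.9 = 38.760164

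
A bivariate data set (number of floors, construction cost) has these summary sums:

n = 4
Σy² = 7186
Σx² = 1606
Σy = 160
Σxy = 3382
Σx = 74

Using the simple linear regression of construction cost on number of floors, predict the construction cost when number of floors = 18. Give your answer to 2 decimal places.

39.11

Sxx = Σx² − (Σx)²/n = 1606 − 1369 = 237
Sxy = Σxy − (Σx)(Σy)/n = 3382 − 2960 = 422
b = Sxy/Sxx = 422/237 = 1.780591
a = ȳ − b·x̄ = 40 − 1.780591·18.5 = 7.059072
ŷ(18) = a + b·18 = 7.059072 + 1.780591·18 = 39.109705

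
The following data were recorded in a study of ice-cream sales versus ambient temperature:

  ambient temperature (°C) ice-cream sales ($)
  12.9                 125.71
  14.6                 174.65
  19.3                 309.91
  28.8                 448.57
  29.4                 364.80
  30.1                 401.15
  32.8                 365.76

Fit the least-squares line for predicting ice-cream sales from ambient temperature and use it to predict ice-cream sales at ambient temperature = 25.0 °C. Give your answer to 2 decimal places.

n = 7, Σx = 167.9, Σy = 2190.55, Σxy = 57868.291, Σx² = 4427.71
Sxx = Σx² − (Σx)²/n = 4427.71 − 4027.201429 = 400.508571
Sxy = Σxy − (Σx)(Σy)/n = 57868.291 − 52541.906429 = 5326.384571
b = Sxy/Sxx = 5326.384571/400.508571 = 13.299053
a = ȳ − b·x̄ = 312.935714 − 13.299053·23.985714 = -6.051562
ŷ(25.0) = a + b·25.0 = -6.051562 + 13.299053·25 = 326.424753

326.42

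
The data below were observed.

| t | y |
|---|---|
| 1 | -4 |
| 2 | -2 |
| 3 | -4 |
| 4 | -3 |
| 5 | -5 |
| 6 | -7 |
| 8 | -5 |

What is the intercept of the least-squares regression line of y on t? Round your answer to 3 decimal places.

n = 7, Σx = 29, Σy = -30, Σxy = -139, Σx² = 155
Sxx = Σx² − (Σx)²/n = 155 − 120.142857 = 34.857143
Sxy = Σxy − (Σx)(Σy)/n = -139 − (-124.285714) = -14.714286
b = Sxy/Sxx = -14.714286/34.857143 = -0.422131
a = ȳ − b·x̄ = -4.285714 − (-0.422131)·4.142857 = -2.536885

-2.537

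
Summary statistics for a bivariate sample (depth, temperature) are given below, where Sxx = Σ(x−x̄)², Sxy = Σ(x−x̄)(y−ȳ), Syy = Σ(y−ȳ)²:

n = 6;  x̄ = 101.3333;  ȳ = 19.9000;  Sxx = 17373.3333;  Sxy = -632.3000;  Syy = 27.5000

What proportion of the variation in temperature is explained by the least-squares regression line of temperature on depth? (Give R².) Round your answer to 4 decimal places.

0.8368

R² = Sxy²/(Sxx·Syy) = (-632.3)²/(17373.3333·27.5) = 0.836817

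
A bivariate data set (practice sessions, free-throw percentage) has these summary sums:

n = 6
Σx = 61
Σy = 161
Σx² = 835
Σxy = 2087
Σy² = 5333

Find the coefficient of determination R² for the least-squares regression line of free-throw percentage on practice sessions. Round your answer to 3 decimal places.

0.931

Sxx = Σx² − (Σx)²/n = 835 − 620.166667 = 214.833333
Sxy = Σxy − (Σx)(Σy)/n = 2087 − 1636.833333 = 450.166667
Syy = Σy² − (Σy)²/n = 5333 − 4320.166667 = 1012.833333
R² = Sxy²/(Sxx·Syy) = (450.166667)²/(214.833333·1012.833333) = 0.931337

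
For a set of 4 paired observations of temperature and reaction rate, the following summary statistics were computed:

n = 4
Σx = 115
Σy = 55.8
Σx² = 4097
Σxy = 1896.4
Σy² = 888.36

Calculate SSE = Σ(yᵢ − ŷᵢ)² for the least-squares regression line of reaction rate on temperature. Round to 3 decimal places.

Sxx = Σx² − (Σx)²/n = 4097 − 3306.25 = 790.75
Sxy = Σxy − (Σx)(Σy)/n = 1896.4 − 1604.25 = 292.15
Syy = Σy² − (Σy)²/n = 888.36 − 778.41 = 109.95
b = Sxy/Sxx = 292.15/790.75 = 0.369459
SSE = Syy − b·Sxy = 109.95 − 0.369459·292.15 = 2.012444

2.012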